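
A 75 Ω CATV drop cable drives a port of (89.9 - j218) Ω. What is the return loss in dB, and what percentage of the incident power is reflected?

Γ = (14.9 − j218)/(164.9 − j218), |Γ| = 0.799
RL = −20·log₁₀(0.799) = 1.94 dB
P_refl/P_inc = |Γ|² = 0.639

RL ≈ 1.94 dB; 63.9% of incident power reflected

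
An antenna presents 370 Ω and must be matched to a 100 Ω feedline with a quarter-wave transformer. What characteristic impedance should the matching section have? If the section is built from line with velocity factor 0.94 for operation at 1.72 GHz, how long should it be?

Z_qwt ≈ 192 Ω; length ≈ 4.1 cm

Z_qwt = √(Z_0·R_L) = √(100 × 370) = √37000
λ = 0.94·c/f = 0.164 m, so l = λ/4 = 0.041 m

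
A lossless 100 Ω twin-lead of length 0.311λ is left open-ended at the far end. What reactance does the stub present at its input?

βl = 2π × 0.311 = 112°
tan(βl) = -2.48
For an open-ended stub, Z_in = −jZ_0·cot(βl) = −jZ_0/tan(βl)

X_in ≈ 40.3 Ω (inductive)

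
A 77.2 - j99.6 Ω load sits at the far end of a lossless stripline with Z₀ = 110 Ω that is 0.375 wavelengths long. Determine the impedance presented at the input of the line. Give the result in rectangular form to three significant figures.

βl = 2π × 0.375 = 135°
tan(βl) = tan(135°) = -1
Z_in = Z_0·(Z_L + jZ_0·tanβl)/(Z_0 + jZ_L·tanβl)
     = 110·(77.2 − j210)/(10.4 − j77.2)

Z_in ≈ 308 + j68.5 Ω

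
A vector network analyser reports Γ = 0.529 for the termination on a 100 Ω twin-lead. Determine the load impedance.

Z_L = Z_0·(1 + Γ)/(1 − Γ) = 100·(1.53)/(0.471)

Z_L ≈ 325 Ω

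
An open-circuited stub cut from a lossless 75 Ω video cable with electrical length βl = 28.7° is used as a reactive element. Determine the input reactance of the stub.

X_in ≈ -137 Ω (capacitive)

tan(βl) = 0.547
For an open-circuited stub, Z_in = −jZ_0·cot(βl) = −jZ_0/tan(βl)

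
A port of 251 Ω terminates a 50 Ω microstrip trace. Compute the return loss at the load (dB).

RL ≈ 3.51 dB

Γ = (251 − 50)/(251 + 50) = 0.668
RL = −20·log₁₀|Γ| = −20·log₁₀(0.668)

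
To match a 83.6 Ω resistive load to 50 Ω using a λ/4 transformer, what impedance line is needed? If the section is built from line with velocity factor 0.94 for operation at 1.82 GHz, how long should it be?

Z_qwt = √(Z_0·R_L) = √(50 × 83.6) = √4180
λ = 0.94·c/f = 0.155 m, so l = λ/4 = 0.0387 m

Z_qwt ≈ 64.7 Ω; length ≈ 3.87 cm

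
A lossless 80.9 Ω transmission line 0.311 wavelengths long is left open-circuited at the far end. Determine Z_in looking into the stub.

βl = 2π × 0.311 = 112°
tan(βl) = -2.48
For an open-circuited stub, Z_in = −jZ_0·cot(βl) = −jZ_0/tan(βl)

Z_in ≈ +j32.6 Ω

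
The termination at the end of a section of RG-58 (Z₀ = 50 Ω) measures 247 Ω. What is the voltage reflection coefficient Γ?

Γ = 0.663

Γ = (Z_L − Z_0)/(Z_L + Z_0) = (247 − 50)/(247 + 50) = 197/297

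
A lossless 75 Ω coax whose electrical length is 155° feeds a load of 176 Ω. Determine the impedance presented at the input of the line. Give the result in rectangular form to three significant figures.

Z_in ≈ 97.5 + j71.7 Ω

tan(βl) = tan(155°) = -0.466
Z_in = Z_0·(Z_L + jZ_0·tanβl)/(Z_0 + jZ_L·tanβl)
     = 75·(176 − j35)/(75 − j82.1)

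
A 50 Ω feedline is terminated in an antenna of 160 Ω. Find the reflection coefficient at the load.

Γ = 0.524

Γ = (Z_L − Z_0)/(Z_L + Z_0) = (160 − 50)/(160 + 50) = 110/210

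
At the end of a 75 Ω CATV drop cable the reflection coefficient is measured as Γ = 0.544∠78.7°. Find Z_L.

Z_L ≈ 48.8 + j73.9 Ω

Z_L = Z_0·(1 + Γ)/(1 − Γ) = 75·(1.11 + j0.533)/(0.893 − j0.533)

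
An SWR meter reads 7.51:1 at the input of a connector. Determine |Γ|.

|Γ| = (S − 1)/(S + 1) = (7.51 − 1)/(7.51 + 1) = 6.51/8.51

|Γ| ≈ 0.765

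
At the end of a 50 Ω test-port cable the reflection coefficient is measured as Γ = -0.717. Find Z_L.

Z_L ≈ 8.24 Ω

Z_L = Z_0·(1 + Γ)/(1 − Γ) = 50·(0.283)/(1.72)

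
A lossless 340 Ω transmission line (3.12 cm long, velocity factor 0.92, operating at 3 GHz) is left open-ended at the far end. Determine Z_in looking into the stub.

Z_in ≈ +j213 Ω

λ = v/f = 0.92·c / 3 GHz = 0.092 m
βl = 2π·l/λ = 2π × 0.339 = 122°
tan(βl) = -1.59
For an open-ended stub, Z_in = −jZ_0·cot(βl) = −jZ_0/tan(βl)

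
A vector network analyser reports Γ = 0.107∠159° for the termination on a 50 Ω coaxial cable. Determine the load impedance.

Z_L ≈ 40.8 + j3.17 Ω

Z_L = Z_0·(1 + Γ)/(1 − Γ) = 50·(0.9 + j0.0383)/(1.1 − j0.0383)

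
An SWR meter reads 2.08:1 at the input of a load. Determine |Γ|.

|Γ| ≈ 0.351

|Γ| = (S − 1)/(S + 1) = (2.08 − 1)/(2.08 + 1) = 1.08/3.08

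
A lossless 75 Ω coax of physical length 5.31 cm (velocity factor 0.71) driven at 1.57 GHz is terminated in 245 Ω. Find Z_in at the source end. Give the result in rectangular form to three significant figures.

Z_in ≈ 50.6 + j73.3 Ω

λ = v/f = 0.71·c / 1.57 GHz = 0.136 m
βl = 2π·l/λ = 2π × 0.391 = 141°
tan(βl) = tan(141°) = -0.813
Z_in = Z_0·(Z_L + jZ_0·tanβl)/(Z_0 + jZ_L·tanβl)
     = 75·(245 − j60.9)/(75 − j199)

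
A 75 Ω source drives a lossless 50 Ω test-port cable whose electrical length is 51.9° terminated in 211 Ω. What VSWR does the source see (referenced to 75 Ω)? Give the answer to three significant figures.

VSWR ≈ 5.03

tan(βl) = 1.28
Z_in = Z_0·(Z_L + jZ_0·tanβl)/(Z_0 + jZ_L·tanβl) = 18.5 − j35.8 Ω
Γ_s = (Z_in − Z_s)/(Z_in + Z_s) = (-56.5 − j35.8)/(93.5 − j35.8), |Γ_s| = 0.668
VSWR = (1 + |Γ_s|)/(1 − |Γ_s|)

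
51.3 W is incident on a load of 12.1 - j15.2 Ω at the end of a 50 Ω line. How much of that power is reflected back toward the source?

|Γ| = |(-37.9 − j15.2)/(62.1 − j15.2)| = 0.639
|Γ|² = 0.408
P_refl = |Γ|²·P_inc = 20.9 W, P_del = (1 − |Γ|²)·P_inc = 30.4 W

P_reflected ≈ 20.9 W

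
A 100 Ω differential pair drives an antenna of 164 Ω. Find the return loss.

RL ≈ 12.3 dB

Γ = (164 − 100)/(164 + 100) = 0.242
RL = −20·log₁₀|Γ| = −20·log₁₀(0.242)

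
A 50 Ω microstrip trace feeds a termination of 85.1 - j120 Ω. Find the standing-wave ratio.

VSWR ≈ 5.49

Γ = (Z_L − Z_0)/(Z_L + Z_0) = (35.1 − j120)/(135.1 − j120)
|Γ| = 125/181 = 0.692
VSWR = (1 + |Γ|)/(1 − |Γ|) = 1.69/0.308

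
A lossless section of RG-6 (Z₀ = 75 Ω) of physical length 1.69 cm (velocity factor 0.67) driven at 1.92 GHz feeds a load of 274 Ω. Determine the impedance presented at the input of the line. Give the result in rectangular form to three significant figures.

Z_in ≈ 27.7 − j41.9 Ω

λ = v/f = 0.67·c / 1.92 GHz = 0.105 m
βl = 2π·l/λ = 2π × 0.161 = 58.1°
tan(βl) = tan(58.1°) = 1.61
Z_in = Z_0·(Z_L + jZ_0·tanβl)/(Z_0 + jZ_L·tanβl)
     = 75·(274 + j121)/(75 + j440)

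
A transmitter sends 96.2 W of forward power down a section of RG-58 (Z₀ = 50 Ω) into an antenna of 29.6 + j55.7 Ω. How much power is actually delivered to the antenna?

P_delivered ≈ 60.3 W

|Γ| = |(-20.4 + j55.7)/(79.6 + j55.7)| = 0.611
|Γ|² = 0.373
P_refl = |Γ|²·P_inc = 35.9 W, P_del = (1 − |Γ|²)·P_inc = 60.3 W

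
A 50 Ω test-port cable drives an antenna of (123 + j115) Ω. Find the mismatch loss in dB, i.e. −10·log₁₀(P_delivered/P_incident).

mismatch loss ≈ 2.44 dB

Γ = (73 + j115)/(173 + j115), |Γ| = 0.656
|Γ|² = 0.43, so P_del/P_inc = 1 − |Γ|² = 0.57
ML = −10·log₁₀(1 − |Γ|²)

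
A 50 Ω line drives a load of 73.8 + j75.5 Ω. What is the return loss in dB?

Γ = (23.8 + j75.5)/(123.8 + j75.5), |Γ| = 0.546
RL = −20·log₁₀|Γ| = −20·log₁₀(0.546)

RL ≈ 5.26 dB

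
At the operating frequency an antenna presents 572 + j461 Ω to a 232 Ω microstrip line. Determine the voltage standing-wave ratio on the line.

VSWR ≈ 4.24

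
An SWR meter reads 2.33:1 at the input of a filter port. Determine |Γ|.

|Γ| = (S − 1)/(S + 1) = (2.33 − 1)/(2.33 + 1) = 1.33/3.33

|Γ| ≈ 0.399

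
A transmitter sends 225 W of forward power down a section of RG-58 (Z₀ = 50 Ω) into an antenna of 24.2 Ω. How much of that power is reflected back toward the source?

Γ = (24.2 − 50)/(24.2 + 50) = -0.348
|Γ|² = 0.121
P_refl = |Γ|²·P_inc = 27.2 W, P_del = (1 − |Γ|²)·P_inc = 198 W

P_reflected ≈ 27.2 W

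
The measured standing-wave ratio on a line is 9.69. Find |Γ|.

|Γ| = (S − 1)/(S + 1) = (9.69 − 1)/(9.69 + 1) = 8.69/10.7

|Γ| ≈ 0.813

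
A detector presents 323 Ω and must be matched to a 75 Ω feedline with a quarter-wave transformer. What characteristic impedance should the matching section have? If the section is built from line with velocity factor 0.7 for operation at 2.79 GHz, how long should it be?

Z_qwt ≈ 156 Ω; length ≈ 1.88 cm

Z_qwt = √(Z_0·R_L) = √(75 × 323) = √24220
λ = 0.7·c/f = 0.0753 m, so l = λ/4 = 0.0188 m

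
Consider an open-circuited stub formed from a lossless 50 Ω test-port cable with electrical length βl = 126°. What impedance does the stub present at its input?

tan(βl) = -1.38
For an open-circuited stub, Z_in = −jZ_0·cot(βl) = −jZ_0/tan(βl)

Z_in ≈ +j36.3 Ω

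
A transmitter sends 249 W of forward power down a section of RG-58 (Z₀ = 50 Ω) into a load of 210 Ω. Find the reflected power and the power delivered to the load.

P_reflected ≈ 94.3 W; P_delivered ≈ 155 W

Γ = (210 − 50)/(210 + 50) = 0.615
|Γ|² = 0.379
P_refl = |Γ|²·P_inc = 94.3 W, P_del = (1 − |Γ|²)·P_inc = 155 W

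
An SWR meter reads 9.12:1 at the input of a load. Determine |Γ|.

|Γ| = (S − 1)/(S + 1) = (9.12 − 1)/(9.12 + 1) = 8.12/10.1

|Γ| ≈ 0.802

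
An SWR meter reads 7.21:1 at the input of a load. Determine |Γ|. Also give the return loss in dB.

|Γ| = (S − 1)/(S + 1) = (7.21 − 1)/(7.21 + 1) = 6.21/8.21
RL = −20·log₁₀|Γ| = −20·log₁₀(0.756)

|Γ| ≈ 0.756; return loss ≈ 2.43 dB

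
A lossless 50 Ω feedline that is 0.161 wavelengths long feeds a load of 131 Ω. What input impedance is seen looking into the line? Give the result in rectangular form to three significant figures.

Z_in ≈ 25.1 − j25.3 Ω

βl = 2π × 0.161 = 58°
tan(βl) = tan(58°) = 1.6
Z_in = Z_0·(Z_L + jZ_0·tanβl)/(Z_0 + jZ_L·tanβl)
     = 50·(131 + j79.9)/(50 + j209)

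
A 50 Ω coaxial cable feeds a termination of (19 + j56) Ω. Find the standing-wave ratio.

Γ = (Z_L − Z_0)/(Z_L + Z_0) = (-31 + j56)/(69 + j56)
|Γ| = 64/88.9 = 0.72
VSWR = (1 + |Γ|)/(1 − |Γ|) = 1.72/0.28

VSWR ≈ 6.15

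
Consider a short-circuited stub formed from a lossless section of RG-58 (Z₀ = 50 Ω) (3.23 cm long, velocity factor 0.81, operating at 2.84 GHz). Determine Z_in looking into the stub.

Z_in ≈ −j48.5 Ω

λ = v/f = 0.81·c / 2.84 GHz = 0.0856 m
βl = 2π·l/λ = 2π × 0.377 = 136°
tan(βl) = -0.969
For a short-circuited stub, Z_in = jZ_0·tan(βl)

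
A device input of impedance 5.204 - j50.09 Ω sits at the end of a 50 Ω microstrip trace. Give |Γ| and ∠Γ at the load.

Γ ≈ 0.901 ∠ -89.6°

Γ = (Z_L − Z_0)/(Z_L + Z_0) = (-44.8 − j50.09)/(55.2 − j50.09)
|Γ| = 67.2/74.5 = 0.901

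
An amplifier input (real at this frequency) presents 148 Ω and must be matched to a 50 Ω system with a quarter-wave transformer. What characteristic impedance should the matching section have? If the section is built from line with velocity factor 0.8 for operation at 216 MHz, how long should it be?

Z_qwt ≈ 86 Ω; length ≈ 27.8 cm

Z_qwt = √(Z_0·R_L) = √(50 × 148) = √7400
λ = 0.8·c/f = 1.11 m, so l = λ/4 = 0.278 m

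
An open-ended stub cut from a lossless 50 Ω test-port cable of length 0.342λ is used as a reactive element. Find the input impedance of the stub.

Z_in ≈ +j32.6 Ω

βl = 2π × 0.342 = 123°
tan(βl) = -1.53
For an open-ended stub, Z_in = −jZ_0·cot(βl) = −jZ_0/tan(βl)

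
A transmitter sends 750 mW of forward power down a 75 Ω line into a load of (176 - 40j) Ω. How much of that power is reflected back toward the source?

|Γ| = |(101 − j40)/(251 − j40)| = 0.427
|Γ|² = 0.183
P_refl = |Γ|²·P_inc = 137 mW, P_del = (1 − |Γ|²)·P_inc = 613 mW

P_reflected ≈ 137 mW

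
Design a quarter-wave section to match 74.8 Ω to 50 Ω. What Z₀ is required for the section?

Z_qwt ≈ 61.2 Ω

Z_qwt = √(Z_0·R_L) = √(50 × 74.8) = √3740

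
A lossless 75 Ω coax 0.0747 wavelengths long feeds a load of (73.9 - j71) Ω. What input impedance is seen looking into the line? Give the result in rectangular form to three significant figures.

Z_in ≈ 38.1 − j35.1 Ω

βl = 2π × 0.0747 = 26.9°
tan(βl) = tan(26.9°) = 0.507
Z_in = Z_0·(Z_L + jZ_0·tanβl)/(Z_0 + jZ_L·tanβl)
     = 75·(73.9 − j33)/(111 + j37.5)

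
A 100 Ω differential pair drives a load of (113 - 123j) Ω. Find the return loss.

Γ = (13 − j123)/(213 − j123), |Γ| = 0.503
RL = −20·log₁₀|Γ| = −20·log₁₀(0.503)

RL ≈ 5.97 dB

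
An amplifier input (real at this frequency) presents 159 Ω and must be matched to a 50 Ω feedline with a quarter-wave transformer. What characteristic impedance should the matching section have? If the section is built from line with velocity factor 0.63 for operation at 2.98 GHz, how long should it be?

Z_qwt ≈ 89.2 Ω; length ≈ 1.59 cm

Z_qwt = √(Z_0·R_L) = √(50 × 159) = √7950
λ = 0.63·c/f = 0.0634 m, so l = λ/4 = 0.0159 m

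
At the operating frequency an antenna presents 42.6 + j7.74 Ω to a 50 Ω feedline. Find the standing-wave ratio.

VSWR ≈ 1.26

Γ = (Z_L − Z_0)/(Z_L + Z_0) = (-7.4 + j7.74)/(92.6 + j7.74)
|Γ| = 10.7/92.9 = 0.115
VSWR = (1 + |Γ|)/(1 − |Γ|) = 1.12/0.885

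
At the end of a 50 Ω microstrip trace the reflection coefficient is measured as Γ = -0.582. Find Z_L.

Z_L ≈ 13.2 Ω

Z_L = Z_0·(1 + Γ)/(1 − Γ) = 50·(0.418)/(1.58)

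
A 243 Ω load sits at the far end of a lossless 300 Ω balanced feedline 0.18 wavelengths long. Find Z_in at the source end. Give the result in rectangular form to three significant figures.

βl = 2π × 0.18 = 64.8°
tan(βl) = tan(64.8°) = 2.13
Z_in = Z_0·(Z_L + jZ_0·tanβl)/(Z_0 + jZ_L·tanβl)
     = 300·(243 + j638)/(300 + j516)

Z_in ≈ 338 + j55.3 Ω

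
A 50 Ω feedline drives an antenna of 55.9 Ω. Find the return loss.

Γ = (55.9 − 50)/(55.9 + 50) = 0.0557
RL = −20·log₁₀|Γ| = −20·log₁₀(0.0557)

RL ≈ 25.1 dB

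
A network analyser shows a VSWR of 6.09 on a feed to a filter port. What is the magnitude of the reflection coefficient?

|Γ| ≈ 0.718

|Γ| = (S − 1)/(S + 1) = (6.09 − 1)/(6.09 + 1) = 5.09/7.09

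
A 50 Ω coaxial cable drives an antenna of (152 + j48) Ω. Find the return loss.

Γ = (102 + j48)/(202 + j48), |Γ| = 0.543
RL = −20·log₁₀|Γ| = −20·log₁₀(0.543)

RL ≈ 5.3 dB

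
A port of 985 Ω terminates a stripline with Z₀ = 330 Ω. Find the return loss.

RL ≈ 6.05 dB

Γ = (985 − 330)/(985 + 330) = 0.498
RL = −20·log₁₀|Γ| = −20·log₁₀(0.498)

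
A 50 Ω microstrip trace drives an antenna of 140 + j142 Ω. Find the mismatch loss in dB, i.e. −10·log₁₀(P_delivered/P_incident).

Γ = (90 + j142)/(190 + j142), |Γ| = 0.709
|Γ|² = 0.502, so P_del/P_inc = 1 − |Γ|² = 0.498
ML = −10·log₁₀(1 − |Γ|²)

mismatch loss ≈ 3.03 dB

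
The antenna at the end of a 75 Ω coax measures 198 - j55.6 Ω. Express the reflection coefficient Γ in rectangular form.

Γ ≈ 0.472 − j0.107

Γ = (Z_L − Z_0)/(Z_L + Z_0) = (123 − j55.6)/(273 − j55.6)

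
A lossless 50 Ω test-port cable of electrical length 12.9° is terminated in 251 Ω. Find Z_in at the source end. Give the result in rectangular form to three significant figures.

Z_in ≈ 114 − j119 Ω

tan(βl) = tan(12.9°) = 0.229
Z_in = Z_0·(Z_L + jZ_0·tanβl)/(Z_0 + jZ_L·tanβl)
     = 50·(251 + j11.5)/(50 + j57.5)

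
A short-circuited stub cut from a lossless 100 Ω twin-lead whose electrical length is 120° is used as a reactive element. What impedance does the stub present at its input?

tan(βl) = -1.73
For a short-circuited stub, Z_in = jZ_0·tan(βl)

Z_in ≈ −j173 Ω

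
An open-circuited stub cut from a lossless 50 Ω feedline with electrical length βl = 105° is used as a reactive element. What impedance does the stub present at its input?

Z_in ≈ +j13.4 Ω

tan(βl) = -3.73
For an open-circuited stub, Z_in = −jZ_0·cot(βl) = −jZ_0/tan(βl)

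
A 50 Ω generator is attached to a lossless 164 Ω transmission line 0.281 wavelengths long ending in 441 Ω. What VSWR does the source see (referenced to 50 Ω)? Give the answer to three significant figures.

VSWR ≈ 1.71

βl = 2π × 0.281 = 101°
tan(βl) = -5.07
Z_in = Z_0·(Z_L + jZ_0·tanβl)/(Z_0 + jZ_L·tanβl) = 63 + j27.7 Ω
Γ_s = (Z_in − Z_s)/(Z_in + Z_s) = (13 + j27.7)/(113 + j27.7), |Γ_s| = 0.263
VSWR = (1 + |Γ_s|)/(1 − |Γ_s|)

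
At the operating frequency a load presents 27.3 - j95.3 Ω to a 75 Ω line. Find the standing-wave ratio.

VSWR ≈ 7.41

Γ = (Z_L − Z_0)/(Z_L + Z_0) = (-47.7 − j95.3)/(102.3 − j95.3)
|Γ| = 107/140 = 0.762
VSWR = (1 + |Γ|)/(1 − |Γ|) = 1.76/0.238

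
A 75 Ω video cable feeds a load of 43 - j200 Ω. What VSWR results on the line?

VSWR ≈ 14.7

Γ = (Z_L − Z_0)/(Z_L + Z_0) = (-32 − j200)/(118 − j200)
|Γ| = 203/232 = 0.872
VSWR = (1 + |Γ|)/(1 − |Γ|) = 1.87/0.128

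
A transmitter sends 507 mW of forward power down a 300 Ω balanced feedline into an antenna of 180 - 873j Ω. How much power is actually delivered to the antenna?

|Γ| = |(-120 − j873)/(480 − j873)| = 0.885
|Γ|² = 0.782
P_refl = |Γ|²·P_inc = 397 mW, P_del = (1 − |Γ|²)·P_inc = 110 mW

P_delivered ≈ 110 mW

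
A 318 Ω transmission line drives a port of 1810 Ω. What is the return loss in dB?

Γ = (1810 − 318)/(1810 + 318) = 0.701
RL = −20·log₁₀|Γ| = −20·log₁₀(0.701)

RL ≈ 3.08 dB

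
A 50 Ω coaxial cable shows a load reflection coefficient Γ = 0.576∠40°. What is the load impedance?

Z_L ≈ 74.4 + j82.4 Ω

Z_L = Z_0·(1 + Γ)/(1 − Γ) = 50·(1.44 + j0.37)/(0.559 − j0.37)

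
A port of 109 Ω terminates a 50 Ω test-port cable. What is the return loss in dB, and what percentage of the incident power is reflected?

RL ≈ 8.61 dB; 13.8% of incident power reflected

Γ = (109 − 50)/(109 + 50) = 0.371
RL = −20·log₁₀(0.371) = 8.61 dB
P_refl/P_inc = |Γ|² = 0.138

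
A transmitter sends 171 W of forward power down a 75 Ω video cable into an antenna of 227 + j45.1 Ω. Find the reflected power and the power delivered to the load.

P_reflected ≈ 46.1 W; P_delivered ≈ 125 W

|Γ| = |(152 + j45.1)/(302 + j45.1)| = 0.519
|Γ|² = 0.27
P_refl = |Γ|²·P_inc = 46.1 W, P_del = (1 − |Γ|²)·P_inc = 125 W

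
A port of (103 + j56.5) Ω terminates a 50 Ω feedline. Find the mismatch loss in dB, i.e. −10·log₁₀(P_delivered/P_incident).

mismatch loss ≈ 1.11 dB

Γ = (53 + j56.5)/(153 + j56.5), |Γ| = 0.475
|Γ|² = 0.226, so P_del/P_inc = 1 − |Γ|² = 0.774
ML = −10·log₁₀(1 − |Γ|²)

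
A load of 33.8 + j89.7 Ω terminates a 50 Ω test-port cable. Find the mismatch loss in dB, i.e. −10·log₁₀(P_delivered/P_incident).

Γ = (-16.2 + j89.7)/(83.8 + j89.7), |Γ| = 0.743
|Γ|² = 0.551, so P_del/P_inc = 1 − |Γ|² = 0.449
ML = −10·log₁₀(1 − |Γ|²)

mismatch loss ≈ 3.48 dB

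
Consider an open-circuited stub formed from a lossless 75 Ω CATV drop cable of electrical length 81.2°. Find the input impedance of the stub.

tan(βl) = 6.46
For an open-circuited stub, Z_in = −jZ_0·cot(βl) = −jZ_0/tan(βl)

Z_in ≈ −j11.6 Ω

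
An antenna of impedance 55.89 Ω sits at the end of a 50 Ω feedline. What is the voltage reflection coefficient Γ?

Γ = 0.0556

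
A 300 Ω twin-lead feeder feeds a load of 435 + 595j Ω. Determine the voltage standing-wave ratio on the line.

VSWR ≈ 4.64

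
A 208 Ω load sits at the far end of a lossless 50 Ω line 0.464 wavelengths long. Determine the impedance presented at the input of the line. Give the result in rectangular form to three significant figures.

Z_in ≈ 114 + j97.9 Ω

βl = 2π × 0.464 = 167°
tan(βl) = tan(167°) = -0.23
Z_in = Z_0·(Z_L + jZ_0·tanβl)/(Z_0 + jZ_L·tanβl)
     = 50·(208 − j11.5)/(50 − j47.9)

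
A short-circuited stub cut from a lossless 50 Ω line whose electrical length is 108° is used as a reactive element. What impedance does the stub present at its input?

tan(βl) = -3.08
For a short-circuited stub, Z_in = jZ_0·tan(βl)

Z_in ≈ −j154 Ω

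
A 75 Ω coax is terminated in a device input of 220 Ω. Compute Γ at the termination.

Γ = (Z_L − Z_0)/(Z_L + Z_0) = (220 − 75)/(220 + 75) = 145/295

Γ = 0.492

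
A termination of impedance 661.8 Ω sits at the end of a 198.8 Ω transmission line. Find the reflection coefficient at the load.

Γ = (Z_L − Z_0)/(Z_L + Z_0) = (661.8 − 198.8)/(661.8 + 198.8) = 463/860.6

Γ = 0.538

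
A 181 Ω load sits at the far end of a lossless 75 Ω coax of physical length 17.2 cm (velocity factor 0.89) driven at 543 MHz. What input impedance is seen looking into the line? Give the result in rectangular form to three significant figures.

Z_in ≈ 43.5 + j41.3 Ω

λ = v/f = 0.89·c / 543 MHz = 0.492 m
βl = 2π·l/λ = 2π × 0.35 = 126°
tan(βl) = tan(126°) = -1.38
Z_in = Z_0·(Z_L + jZ_0·tanβl)/(Z_0 + jZ_L·tanβl)
     = 75·(181 − j104)/(75 − j250)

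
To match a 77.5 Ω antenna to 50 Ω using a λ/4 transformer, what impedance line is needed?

Z_qwt ≈ 62.2 Ω

Z_qwt = √(Z_0·R_L) = √(50 × 77.5) = √3875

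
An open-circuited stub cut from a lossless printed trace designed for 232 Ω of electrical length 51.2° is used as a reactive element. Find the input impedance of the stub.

Z_in ≈ −j187 Ω

tan(βl) = 1.24
For an open-circuited stub, Z_in = −jZ_0·cot(βl) = −jZ_0/tan(βl)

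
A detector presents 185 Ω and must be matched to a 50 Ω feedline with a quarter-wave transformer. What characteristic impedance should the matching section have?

Z_qwt ≈ 96.2 Ω

Z_qwt = √(Z_0·R_L) = √(50 × 185) = √9250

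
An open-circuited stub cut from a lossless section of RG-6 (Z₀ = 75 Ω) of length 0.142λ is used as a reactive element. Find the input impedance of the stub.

Z_in ≈ −j60.5 Ω

βl = 2π × 0.142 = 51.1°
tan(βl) = 1.24
For an open-circuited stub, Z_in = −jZ_0·cot(βl) = −jZ_0/tan(βl)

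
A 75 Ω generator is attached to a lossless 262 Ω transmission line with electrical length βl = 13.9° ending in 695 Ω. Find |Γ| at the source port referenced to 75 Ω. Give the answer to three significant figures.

tan(βl) = 0.247
Z_in = Z_0·(Z_L + jZ_0·tanβl)/(Z_0 + jZ_L·tanβl) = 515 − j274 Ω
Γ_s = (Z_in − Z_s)/(Z_in + Z_s) = (440 − j274)/(590 − j274), |Γ_s| = 0.797

|Γ| ≈ 0.797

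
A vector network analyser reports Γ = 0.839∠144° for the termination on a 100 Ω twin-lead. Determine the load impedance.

Z_L = Z_0·(1 + Γ)/(1 − Γ) = 100·(0.321 + j0.493)/(1.68 − j0.493)

Z_L ≈ 9.67 + j32.2 Ω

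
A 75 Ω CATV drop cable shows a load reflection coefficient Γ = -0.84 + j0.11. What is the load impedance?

Z_L ≈ 6.23 + j4.86 Ω

Z_L = Z_0·(1 + Γ)/(1 − Γ) = 75·(0.16 + j0.11)/(1.84 − j0.11)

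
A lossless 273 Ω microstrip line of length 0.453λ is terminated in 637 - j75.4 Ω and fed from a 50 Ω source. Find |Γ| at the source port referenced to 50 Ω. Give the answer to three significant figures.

βl = 2π × 0.453 = 163°
tan(βl) = -0.304
Z_in = Z_0·(Z_L + jZ_0·tanβl)/(Z_0 + jZ_L·tanβl) = 518 + j229 Ω
Γ_s = (Z_in − Z_s)/(Z_in + Z_s) = (468 + j229)/(568 + j229), |Γ_s| = 0.851

|Γ| ≈ 0.851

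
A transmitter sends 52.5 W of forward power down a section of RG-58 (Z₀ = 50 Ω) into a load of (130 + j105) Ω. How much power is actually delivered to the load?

|Γ| = |(80 + j105)/(180 + j105)| = 0.633
|Γ|² = 0.401
P_refl = |Γ|²·P_inc = 21.1 W, P_del = (1 − |Γ|²)·P_inc = 31.4 W

P_delivered ≈ 31.4 W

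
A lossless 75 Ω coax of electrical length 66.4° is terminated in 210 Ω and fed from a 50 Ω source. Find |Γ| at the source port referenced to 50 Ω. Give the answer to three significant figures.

tan(βl) = 2.29
Z_in = Z_0·(Z_L + jZ_0·tanβl)/(Z_0 + jZ_L·tanβl) = 31.1 − j27.9 Ω
Γ_s = (Z_in − Z_s)/(Z_in + Z_s) = (-18.9 − j27.9)/(81.1 − j27.9), |Γ_s| = 0.393

|Γ| ≈ 0.393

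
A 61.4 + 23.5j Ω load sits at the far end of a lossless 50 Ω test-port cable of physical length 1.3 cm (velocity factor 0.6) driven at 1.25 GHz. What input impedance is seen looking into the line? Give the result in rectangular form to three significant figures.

Z_in ≈ 78.3 − j8.39 Ω

λ = v/f = 0.6·c / 1.25 GHz = 0.144 m
βl = 2π·l/λ = 2π × 0.0903 = 32.5°
tan(βl) = tan(32.5°) = 0.637
Z_in = Z_0·(Z_L + jZ_0·tanβl)/(Z_0 + jZ_L·tanβl)
     = 50·(61.4 + j55.4)/(35 + j39.1)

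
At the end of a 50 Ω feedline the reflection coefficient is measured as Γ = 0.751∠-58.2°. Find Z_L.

Z_L = Z_0·(1 + Γ)/(1 − Γ) = 50·(1.4 − j0.638)/(0.604 + j0.638)

Z_L ≈ 28.2 − j82.6 Ω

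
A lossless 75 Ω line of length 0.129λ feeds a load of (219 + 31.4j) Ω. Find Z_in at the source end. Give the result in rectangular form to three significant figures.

βl = 2π × 0.129 = 46.4°
tan(βl) = tan(46.4°) = 1.05
Z_in = Z_0·(Z_L + jZ_0·tanβl)/(Z_0 + jZ_L·tanβl)
     = 75·(219 + j110)/(42 + j230)

Z_in ≈ 47.3 − j62.7 Ω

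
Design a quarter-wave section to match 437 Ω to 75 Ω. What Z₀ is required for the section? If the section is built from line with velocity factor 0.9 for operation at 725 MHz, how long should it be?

Z_qwt ≈ 181 Ω; length ≈ 9.31 cm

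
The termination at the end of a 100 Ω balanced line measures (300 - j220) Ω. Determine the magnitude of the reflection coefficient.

Γ = (Z_L − Z_0)/(Z_L + Z_0) = (200 − j220)/(400 − j220)
|Γ| = 297/457

|Γ| ≈ 0.651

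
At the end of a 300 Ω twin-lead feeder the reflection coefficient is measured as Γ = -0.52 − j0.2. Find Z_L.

Z_L = Z_0·(1 + Γ)/(1 − Γ) = 300·(0.48 − j0.2)/(1.52 + j0.2)

Z_L ≈ 88 − j51.1 Ω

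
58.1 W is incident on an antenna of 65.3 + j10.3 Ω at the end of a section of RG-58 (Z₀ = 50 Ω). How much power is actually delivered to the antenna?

P_delivered ≈ 56.6 W

|Γ| = |(15.3 + j10.3)/(115.3 + j10.3)| = 0.159
|Γ|² = 0.0254
P_refl = |Γ|²·P_inc = 1.47 W, P_del = (1 − |Γ|²)·P_inc = 56.6 W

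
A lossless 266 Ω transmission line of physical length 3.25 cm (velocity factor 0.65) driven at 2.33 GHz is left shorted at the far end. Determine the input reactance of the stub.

λ = v/f = 0.65·c / 2.33 GHz = 0.0837 m
βl = 2π·l/λ = 2π × 0.388 = 140°
tan(βl) = -0.845
For a shorted stub, Z_in = jZ_0·tan(βl)

X_in ≈ -225 Ω (capacitive)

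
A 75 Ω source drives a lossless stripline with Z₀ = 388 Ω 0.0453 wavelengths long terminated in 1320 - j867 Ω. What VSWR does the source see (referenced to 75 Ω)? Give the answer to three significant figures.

VSWR ≈ 21.6

βl = 2π × 0.0453 = 16.3°
tan(βl) = 0.293
Z_in = Z_0·(Z_L + jZ_0·tanβl)/(Z_0 + jZ_L·tanβl) = 385 − j687 Ω
Γ_s = (Z_in − Z_s)/(Z_in + Z_s) = (310 − j687)/(460 − j687), |Γ_s| = 0.912
VSWR = (1 + |Γ_s|)/(1 − |Γ_s|)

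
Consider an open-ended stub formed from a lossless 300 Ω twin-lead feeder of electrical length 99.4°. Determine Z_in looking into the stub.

Z_in ≈ +j49.7 Ω

tan(βl) = -6.04
For an open-ended stub, Z_in = −jZ_0·cot(βl) = −jZ_0/tan(βl)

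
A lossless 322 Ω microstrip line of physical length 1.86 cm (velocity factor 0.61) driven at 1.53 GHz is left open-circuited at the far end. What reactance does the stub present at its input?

λ = v/f = 0.61·c / 1.53 GHz = 0.12 m
βl = 2π·l/λ = 2π × 0.156 = 56°
tan(βl) = 1.48
For an open-circuited stub, Z_in = −jZ_0·cot(βl) = −jZ_0/tan(βl)

X_in ≈ -217 Ω (capacitive)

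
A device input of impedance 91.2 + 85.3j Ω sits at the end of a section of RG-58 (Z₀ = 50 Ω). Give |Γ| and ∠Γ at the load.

Γ ≈ 0.574 ∠ 33.1°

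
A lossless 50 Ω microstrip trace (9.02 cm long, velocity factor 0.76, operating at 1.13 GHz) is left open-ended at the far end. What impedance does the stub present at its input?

λ = v/f = 0.76·c / 1.13 GHz = 0.202 m
βl = 2π·l/λ = 2π × 0.447 = 161°
tan(βl) = -0.346
For an open-ended stub, Z_in = −jZ_0·cot(βl) = −jZ_0/tan(βl)

Z_in ≈ +j145 Ω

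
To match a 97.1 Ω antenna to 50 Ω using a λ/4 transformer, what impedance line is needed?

Z_qwt ≈ 69.7 Ω

Z_qwt = √(Z_0·R_L) = √(50 × 97.1) = √4855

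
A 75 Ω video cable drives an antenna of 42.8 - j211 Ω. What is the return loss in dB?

RL ≈ 1.08 dB

Γ = (-32.2 − j211)/(117.8 − j211), |Γ| = 0.883
RL = −20·log₁₀|Γ| = −20·log₁₀(0.883)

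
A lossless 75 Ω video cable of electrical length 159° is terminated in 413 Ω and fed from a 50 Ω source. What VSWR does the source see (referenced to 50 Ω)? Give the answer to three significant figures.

VSWR ≈ 7.68

tan(βl) = -0.384
Z_in = Z_0·(Z_L + jZ_0·tanβl)/(Z_0 + jZ_L·tanβl) = 86.7 + j154 Ω
Γ_s = (Z_in − Z_s)/(Z_in + Z_s) = (36.7 + j154)/(137 + j154), |Γ_s| = 0.77
VSWR = (1 + |Γ_s|)/(1 − |Γ_s|)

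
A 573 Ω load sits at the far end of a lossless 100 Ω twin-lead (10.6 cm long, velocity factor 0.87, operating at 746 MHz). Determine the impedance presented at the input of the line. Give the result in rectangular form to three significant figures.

λ = v/f = 0.87·c / 746 MHz = 0.35 m
βl = 2π·l/λ = 2π × 0.303 = 109°
tan(βl) = tan(109°) = -2.89
Z_in = Z_0·(Z_L + jZ_0·tanβl)/(Z_0 + jZ_L·tanβl)
     = 100·(573 − j289)/(100 − j1660)

Z_in ≈ 19.5 + j33.4 Ω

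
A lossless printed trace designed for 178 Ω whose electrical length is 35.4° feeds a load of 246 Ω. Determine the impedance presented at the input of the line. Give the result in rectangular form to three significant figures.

tan(βl) = tan(35.4°) = 0.711
Z_in = Z_0·(Z_L + jZ_0·tanβl)/(Z_0 + jZ_L·tanβl)
     = 178·(246 + j126)/(178 + j175)

Z_in ≈ 188 − j58.6 Ω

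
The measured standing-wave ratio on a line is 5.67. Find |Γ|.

|Γ| = (S − 1)/(S + 1) = (5.67 − 1)/(5.67 + 1) = 4.67/6.67

|Γ| ≈ 0.7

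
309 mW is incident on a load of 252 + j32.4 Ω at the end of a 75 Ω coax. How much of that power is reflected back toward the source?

P_reflected ≈ 92.7 mW

|Γ| = |(177 + j32.4)/(327 + j32.4)| = 0.548
|Γ|² = 0.3
P_refl = |Γ|²·P_inc = 92.7 mW, P_del = (1 − |Γ|²)·P_inc = 216 mW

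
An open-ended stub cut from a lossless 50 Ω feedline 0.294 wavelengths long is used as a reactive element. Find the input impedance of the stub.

βl = 2π × 0.294 = 106°
tan(βl) = -3.52
For an open-ended stub, Z_in = −jZ_0·cot(βl) = −jZ_0/tan(βl)

Z_in ≈ +j14.2 Ω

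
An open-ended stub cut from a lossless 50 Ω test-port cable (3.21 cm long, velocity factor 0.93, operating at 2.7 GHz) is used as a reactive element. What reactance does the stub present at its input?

X_in ≈ 20 Ω (inductive)

λ = v/f = 0.93·c / 2.7 GHz = 0.103 m
βl = 2π·l/λ = 2π × 0.311 = 112°
tan(βl) = -2.5
For an open-ended stub, Z_in = −jZ_0·cot(βl) = −jZ_0/tan(βl)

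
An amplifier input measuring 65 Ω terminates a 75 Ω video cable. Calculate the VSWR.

VSWR ≈ 1.15

Γ = (65 − 75)/(65 + 75) = -0.0714
VSWR = (1 + 0.0714)/(1 − 0.0714)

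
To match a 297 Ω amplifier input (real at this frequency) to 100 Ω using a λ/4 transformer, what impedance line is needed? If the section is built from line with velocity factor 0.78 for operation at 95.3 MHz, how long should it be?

Z_qwt ≈ 172 Ω; length ≈ 61.4 cm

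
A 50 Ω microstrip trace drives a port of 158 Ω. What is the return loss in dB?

RL ≈ 5.69 dB

Γ = (158 − 50)/(158 + 50) = 0.519
RL = −20·log₁₀|Γ| = −20·log₁₀(0.519)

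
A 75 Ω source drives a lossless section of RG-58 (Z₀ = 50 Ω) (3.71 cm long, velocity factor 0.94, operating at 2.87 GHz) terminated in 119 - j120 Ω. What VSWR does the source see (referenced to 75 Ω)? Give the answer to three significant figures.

VSWR ≈ 4.54

λ = v/f = 0.94·c / 2.87 GHz = 0.0983 m
βl = 2π·l/λ = 2π × 0.378 = 136°
tan(βl) = -0.968
Z_in = Z_0·(Z_L + jZ_0·tanβl)/(Z_0 + jZ_L·tanβl) = 32.7 + j70.4 Ω
Γ_s = (Z_in − Z_s)/(Z_in + Z_s) = (-42.3 + j70.4)/(108 + j70.4), |Γ_s| = 0.639
VSWR = (1 + |Γ_s|)/(1 − |Γ_s|)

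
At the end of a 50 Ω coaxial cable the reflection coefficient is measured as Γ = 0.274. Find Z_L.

Z_L ≈ 87.7 Ω

Z_L = Z_0·(1 + Γ)/(1 − Γ) = 50·(1.27)/(0.726)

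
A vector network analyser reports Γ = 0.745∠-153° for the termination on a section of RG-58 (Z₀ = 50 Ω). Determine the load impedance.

Z_L = Z_0·(1 + Γ)/(1 − Γ) = 50·(0.336 − j0.338)/(1.66 + j0.338)

Z_L ≈ 7.72 − j11.7 Ω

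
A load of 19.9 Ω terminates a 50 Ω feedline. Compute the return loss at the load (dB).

Γ = (19.9 − 50)/(19.9 + 50) = -0.431
RL = −20·log₁₀|Γ| = −20·log₁₀(0.431)

RL ≈ 7.32 dB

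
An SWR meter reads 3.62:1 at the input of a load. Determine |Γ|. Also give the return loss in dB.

|Γ| ≈ 0.567; return loss ≈ 4.93 dB

|Γ| = (S − 1)/(S + 1) = (3.62 − 1)/(3.62 + 1) = 2.62/4.62
RL = −20·log₁₀|Γ| = −20·log₁₀(0.567)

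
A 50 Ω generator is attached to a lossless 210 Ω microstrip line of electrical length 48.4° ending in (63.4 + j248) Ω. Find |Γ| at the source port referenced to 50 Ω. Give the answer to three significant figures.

|Γ| ≈ 0.942

tan(βl) = 1.13
Z_in = Z_0·(Z_L + jZ_0·tanβl)/(Z_0 + jZ_L·tanβl) = 640 − j808 Ω
Γ_s = (Z_in − Z_s)/(Z_in + Z_s) = (590 − j808)/(690 − j808), |Γ_s| = 0.942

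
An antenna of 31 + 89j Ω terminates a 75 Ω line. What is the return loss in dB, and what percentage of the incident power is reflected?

RL ≈ 2.89 dB; 51.5% of incident power reflected

Γ = (-44 + j89)/(106 + j89), |Γ| = 0.717
RL = −20·log₁₀(0.717) = 2.89 dB
P_refl/P_inc = |Γ|² = 0.515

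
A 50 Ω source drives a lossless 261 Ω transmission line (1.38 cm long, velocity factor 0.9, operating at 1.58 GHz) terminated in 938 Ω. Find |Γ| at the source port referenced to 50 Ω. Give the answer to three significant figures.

λ = v/f = 0.9·c / 1.58 GHz = 0.171 m
βl = 2π·l/λ = 2π × 0.0808 = 29.1°
tan(βl) = 0.556
Z_in = Z_0·(Z_L + jZ_0·tanβl)/(Z_0 + jZ_L·tanβl) = 246 − j346 Ω
Γ_s = (Z_in − Z_s)/(Z_in + Z_s) = (196 − j346)/(296 − j346), |Γ_s| = 0.873

|Γ| ≈ 0.873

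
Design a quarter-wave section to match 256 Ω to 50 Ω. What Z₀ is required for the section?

Z_qwt = √(Z_0·R_L) = √(50 × 256) = √12800

Z_qwt ≈ 113 Ω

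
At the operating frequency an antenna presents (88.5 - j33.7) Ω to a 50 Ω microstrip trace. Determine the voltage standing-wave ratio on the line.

Γ = (Z_L − Z_0)/(Z_L + Z_0) = (38.5 − j33.7)/(138.5 − j33.7)
|Γ| = 51.2/143 = 0.359
VSWR = (1 + |Γ|)/(1 − |Γ|) = 1.36/0.641

VSWR ≈ 2.12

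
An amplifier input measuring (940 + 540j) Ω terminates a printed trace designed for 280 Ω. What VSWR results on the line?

VSWR ≈ 4.54

Γ = (Z_L − Z_0)/(Z_L + Z_0) = (660 + j540)/(1220 + j540)
|Γ| = 853/1330 = 0.639
VSWR = (1 + |Γ|)/(1 − |Γ|) = 1.64/0.361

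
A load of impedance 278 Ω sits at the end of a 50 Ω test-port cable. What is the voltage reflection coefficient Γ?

Γ = (Z_L − Z_0)/(Z_L + Z_0) = (278 − 50)/(278 + 50) = 228/328

Γ = 0.695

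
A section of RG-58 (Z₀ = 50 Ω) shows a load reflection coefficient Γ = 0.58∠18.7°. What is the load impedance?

Z_L ≈ 140 + j78.3 Ω

Z_L = Z_0·(1 + Γ)/(1 − Γ) = 50·(1.55 + j0.186)/(0.451 − j0.186)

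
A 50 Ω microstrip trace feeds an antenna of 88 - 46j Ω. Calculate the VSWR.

VSWR ≈ 2.39

Γ = (Z_L − Z_0)/(Z_L + Z_0) = (38 − j46)/(138 − j46)
|Γ| = 59.7/145 = 0.41
VSWR = (1 + |Γ|)/(1 − |Γ|) = 1.41/0.59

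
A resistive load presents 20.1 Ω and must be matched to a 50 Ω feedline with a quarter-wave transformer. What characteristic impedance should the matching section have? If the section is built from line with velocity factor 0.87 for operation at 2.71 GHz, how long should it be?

Z_qwt = √(Z_0·R_L) = √(50 × 20.1) = √1005
λ = 0.87·c/f = 0.0963 m, so l = λ/4 = 0.0241 m

Z_qwt ≈ 31.7 Ω; length ≈ 2.41 cm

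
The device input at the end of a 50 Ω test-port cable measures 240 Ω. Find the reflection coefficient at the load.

Γ = (Z_L − Z_0)/(Z_L + Z_0) = (240 − 50)/(240 + 50) = 190/290

Γ = 0.655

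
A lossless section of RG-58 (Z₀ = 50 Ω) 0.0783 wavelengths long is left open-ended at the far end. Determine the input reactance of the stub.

βl = 2π × 0.0783 = 28.2°
tan(βl) = 0.536
For an open-ended stub, Z_in = −jZ_0·cot(βl) = −jZ_0/tan(βl)

X_in ≈ -93.3 Ω (capacitive)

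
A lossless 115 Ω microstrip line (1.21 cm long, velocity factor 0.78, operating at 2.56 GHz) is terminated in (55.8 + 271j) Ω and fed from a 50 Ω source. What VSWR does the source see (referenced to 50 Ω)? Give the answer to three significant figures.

λ = v/f = 0.78·c / 2.56 GHz = 0.0914 m
βl = 2π·l/λ = 2π × 0.132 = 47.7°
tan(βl) = 1.1
Z_in = Z_0·(Z_L + jZ_0·tanβl)/(Z_0 + jZ_L·tanβl) = 44 − j236 Ω
Γ_s = (Z_in − Z_s)/(Z_in + Z_s) = (-6.05 − j236)/(94 − j236), |Γ_s| = 0.929
VSWR = (1 + |Γ_s|)/(1 − |Γ_s|)

VSWR ≈ 27.3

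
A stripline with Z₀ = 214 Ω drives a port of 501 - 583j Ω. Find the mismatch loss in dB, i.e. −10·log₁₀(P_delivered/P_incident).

Γ = (287 − j583)/(715 − j583), |Γ| = 0.704
|Γ|² = 0.496, so P_del/P_inc = 1 − |Γ|² = 0.504
ML = −10·log₁₀(1 − |Γ|²)

mismatch loss ≈ 2.98 dB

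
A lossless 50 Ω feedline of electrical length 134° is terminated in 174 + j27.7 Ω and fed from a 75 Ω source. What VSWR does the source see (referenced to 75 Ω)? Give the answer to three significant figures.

VSWR ≈ 4.11

tan(βl) = -1.04
Z_in = Z_0·(Z_L + jZ_0·tanβl)/(Z_0 + jZ_L·tanβl) = 23.3 + j38.1 Ω
Γ_s = (Z_in − Z_s)/(Z_in + Z_s) = (-51.7 + j38.1)/(98.3 + j38.1), |Γ_s| = 0.609
VSWR = (1 + |Γ_s|)/(1 − |Γ_s|)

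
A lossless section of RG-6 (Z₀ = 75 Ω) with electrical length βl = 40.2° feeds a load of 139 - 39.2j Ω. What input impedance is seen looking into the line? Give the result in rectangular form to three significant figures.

Z_in ≈ 52.6 − j40.3 Ω

tan(βl) = tan(40.2°) = 0.845
Z_in = Z_0·(Z_L + jZ_0·tanβl)/(Z_0 + jZ_L·tanβl)
     = 75·(139 + j24.2)/(108 + j117)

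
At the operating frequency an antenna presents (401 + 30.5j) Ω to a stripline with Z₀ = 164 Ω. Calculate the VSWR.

VSWR ≈ 2.46

Γ = (Z_L − Z_0)/(Z_L + Z_0) = (237 + j30.5)/(565 + j30.5)
|Γ| = 239/566 = 0.422
VSWR = (1 + |Γ|)/(1 − |Γ|) = 1.42/0.578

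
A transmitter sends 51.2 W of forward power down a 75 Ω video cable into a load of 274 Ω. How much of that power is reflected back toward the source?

Γ = (274 − 75)/(274 + 75) = 0.57
|Γ|² = 0.325
P_refl = |Γ|²·P_inc = 16.6 W, P_del = (1 − |Γ|²)·P_inc = 34.6 W

P_reflected ≈ 16.6 W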